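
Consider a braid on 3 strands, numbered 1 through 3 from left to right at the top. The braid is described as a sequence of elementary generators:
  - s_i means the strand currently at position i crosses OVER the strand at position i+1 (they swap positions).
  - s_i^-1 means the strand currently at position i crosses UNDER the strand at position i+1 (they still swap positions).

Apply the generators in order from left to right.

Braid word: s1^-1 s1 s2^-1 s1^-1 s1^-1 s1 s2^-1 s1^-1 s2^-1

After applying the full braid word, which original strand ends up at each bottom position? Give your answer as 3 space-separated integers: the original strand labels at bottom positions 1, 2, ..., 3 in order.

Gen 1 (s1^-1): strand 1 crosses under strand 2. Perm now: [2 1 3]
Gen 2 (s1): strand 2 crosses over strand 1. Perm now: [1 2 3]
Gen 3 (s2^-1): strand 2 crosses under strand 3. Perm now: [1 3 2]
Gen 4 (s1^-1): strand 1 crosses under strand 3. Perm now: [3 1 2]
Gen 5 (s1^-1): strand 3 crosses under strand 1. Perm now: [1 3 2]
Gen 6 (s1): strand 1 crosses over strand 3. Perm now: [3 1 2]
Gen 7 (s2^-1): strand 1 crosses under strand 2. Perm now: [3 2 1]
Gen 8 (s1^-1): strand 3 crosses under strand 2. Perm now: [2 3 1]
Gen 9 (s2^-1): strand 3 crosses under strand 1. Perm now: [2 1 3]

Answer: 2 1 3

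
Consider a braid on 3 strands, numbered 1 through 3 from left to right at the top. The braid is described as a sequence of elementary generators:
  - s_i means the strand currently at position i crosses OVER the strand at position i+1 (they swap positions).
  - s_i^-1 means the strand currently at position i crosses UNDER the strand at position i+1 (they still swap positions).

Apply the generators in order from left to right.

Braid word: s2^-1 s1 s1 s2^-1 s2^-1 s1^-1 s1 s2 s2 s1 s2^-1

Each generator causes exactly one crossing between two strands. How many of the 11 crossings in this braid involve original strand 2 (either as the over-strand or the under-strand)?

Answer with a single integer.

Gen 1: crossing 2x3. Involves strand 2? yes. Count so far: 1
Gen 2: crossing 1x3. Involves strand 2? no. Count so far: 1
Gen 3: crossing 3x1. Involves strand 2? no. Count so far: 1
Gen 4: crossing 3x2. Involves strand 2? yes. Count so far: 2
Gen 5: crossing 2x3. Involves strand 2? yes. Count so far: 3
Gen 6: crossing 1x3. Involves strand 2? no. Count so far: 3
Gen 7: crossing 3x1. Involves strand 2? no. Count so far: 3
Gen 8: crossing 3x2. Involves strand 2? yes. Count so far: 4
Gen 9: crossing 2x3. Involves strand 2? yes. Count so far: 5
Gen 10: crossing 1x3. Involves strand 2? no. Count so far: 5
Gen 11: crossing 1x2. Involves strand 2? yes. Count so far: 6

Answer: 6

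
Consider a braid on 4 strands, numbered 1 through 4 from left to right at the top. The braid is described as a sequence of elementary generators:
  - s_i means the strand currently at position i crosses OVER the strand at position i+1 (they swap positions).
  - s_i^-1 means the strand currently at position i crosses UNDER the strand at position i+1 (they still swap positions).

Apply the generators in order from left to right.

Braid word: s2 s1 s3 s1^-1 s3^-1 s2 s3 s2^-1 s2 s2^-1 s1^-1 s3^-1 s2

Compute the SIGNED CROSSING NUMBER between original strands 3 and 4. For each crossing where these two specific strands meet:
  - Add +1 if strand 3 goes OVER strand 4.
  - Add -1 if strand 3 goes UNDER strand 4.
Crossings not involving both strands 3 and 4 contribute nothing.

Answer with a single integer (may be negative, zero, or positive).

Answer: 1

Derivation:
Gen 1: crossing 2x3. Both 3&4? no. Sum: 0
Gen 2: crossing 1x3. Both 3&4? no. Sum: 0
Gen 3: crossing 2x4. Both 3&4? no. Sum: 0
Gen 4: crossing 3x1. Both 3&4? no. Sum: 0
Gen 5: crossing 4x2. Both 3&4? no. Sum: 0
Gen 6: crossing 3x2. Both 3&4? no. Sum: 0
Gen 7: 3 over 4. Both 3&4? yes. Contrib: +1. Sum: 1
Gen 8: crossing 2x4. Both 3&4? no. Sum: 1
Gen 9: crossing 4x2. Both 3&4? no. Sum: 1
Gen 10: crossing 2x4. Both 3&4? no. Sum: 1
Gen 11: crossing 1x4. Both 3&4? no. Sum: 1
Gen 12: crossing 2x3. Both 3&4? no. Sum: 1
Gen 13: crossing 1x3. Both 3&4? no. Sum: 1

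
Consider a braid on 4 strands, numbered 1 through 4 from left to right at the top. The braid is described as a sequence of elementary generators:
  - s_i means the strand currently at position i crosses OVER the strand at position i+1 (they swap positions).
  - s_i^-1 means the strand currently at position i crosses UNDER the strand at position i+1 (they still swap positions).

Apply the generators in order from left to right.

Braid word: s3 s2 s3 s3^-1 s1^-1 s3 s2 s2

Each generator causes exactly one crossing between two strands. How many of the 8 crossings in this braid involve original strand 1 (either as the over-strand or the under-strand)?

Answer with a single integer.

Gen 1: crossing 3x4. Involves strand 1? no. Count so far: 0
Gen 2: crossing 2x4. Involves strand 1? no. Count so far: 0
Gen 3: crossing 2x3. Involves strand 1? no. Count so far: 0
Gen 4: crossing 3x2. Involves strand 1? no. Count so far: 0
Gen 5: crossing 1x4. Involves strand 1? yes. Count so far: 1
Gen 6: crossing 2x3. Involves strand 1? no. Count so far: 1
Gen 7: crossing 1x3. Involves strand 1? yes. Count so far: 2
Gen 8: crossing 3x1. Involves strand 1? yes. Count so far: 3

Answer: 3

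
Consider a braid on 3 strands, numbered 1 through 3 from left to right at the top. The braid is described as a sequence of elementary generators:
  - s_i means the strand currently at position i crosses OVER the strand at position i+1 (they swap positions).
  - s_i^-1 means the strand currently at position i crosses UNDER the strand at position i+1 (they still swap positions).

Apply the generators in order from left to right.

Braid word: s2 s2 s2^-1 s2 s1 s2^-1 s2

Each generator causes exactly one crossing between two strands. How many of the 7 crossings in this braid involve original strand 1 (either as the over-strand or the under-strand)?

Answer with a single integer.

Gen 1: crossing 2x3. Involves strand 1? no. Count so far: 0
Gen 2: crossing 3x2. Involves strand 1? no. Count so far: 0
Gen 3: crossing 2x3. Involves strand 1? no. Count so far: 0
Gen 4: crossing 3x2. Involves strand 1? no. Count so far: 0
Gen 5: crossing 1x2. Involves strand 1? yes. Count so far: 1
Gen 6: crossing 1x3. Involves strand 1? yes. Count so far: 2
Gen 7: crossing 3x1. Involves strand 1? yes. Count so far: 3

Answer: 3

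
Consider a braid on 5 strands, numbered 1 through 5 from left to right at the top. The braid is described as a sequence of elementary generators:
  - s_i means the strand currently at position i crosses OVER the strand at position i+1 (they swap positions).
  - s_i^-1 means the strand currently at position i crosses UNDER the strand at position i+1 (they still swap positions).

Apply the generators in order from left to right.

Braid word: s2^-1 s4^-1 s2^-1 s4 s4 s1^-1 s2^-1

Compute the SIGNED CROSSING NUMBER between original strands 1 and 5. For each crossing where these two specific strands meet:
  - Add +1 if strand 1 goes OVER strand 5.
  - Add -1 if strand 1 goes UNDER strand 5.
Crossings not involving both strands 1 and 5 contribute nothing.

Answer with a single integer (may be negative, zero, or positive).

Answer: 0

Derivation:
Gen 1: crossing 2x3. Both 1&5? no. Sum: 0
Gen 2: crossing 4x5. Both 1&5? no. Sum: 0
Gen 3: crossing 3x2. Both 1&5? no. Sum: 0
Gen 4: crossing 5x4. Both 1&5? no. Sum: 0
Gen 5: crossing 4x5. Both 1&5? no. Sum: 0
Gen 6: crossing 1x2. Both 1&5? no. Sum: 0
Gen 7: crossing 1x3. Both 1&5? no. Sum: 0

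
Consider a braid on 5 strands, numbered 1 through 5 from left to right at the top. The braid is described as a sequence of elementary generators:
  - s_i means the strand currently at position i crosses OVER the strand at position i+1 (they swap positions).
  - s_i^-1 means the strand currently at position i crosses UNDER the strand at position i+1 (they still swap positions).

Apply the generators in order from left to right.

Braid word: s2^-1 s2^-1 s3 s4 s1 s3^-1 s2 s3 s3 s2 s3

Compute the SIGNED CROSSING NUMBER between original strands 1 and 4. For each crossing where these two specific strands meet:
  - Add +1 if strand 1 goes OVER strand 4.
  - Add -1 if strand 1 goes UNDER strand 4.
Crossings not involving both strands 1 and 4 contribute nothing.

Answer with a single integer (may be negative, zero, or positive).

Answer: 0

Derivation:
Gen 1: crossing 2x3. Both 1&4? no. Sum: 0
Gen 2: crossing 3x2. Both 1&4? no. Sum: 0
Gen 3: crossing 3x4. Both 1&4? no. Sum: 0
Gen 4: crossing 3x5. Both 1&4? no. Sum: 0
Gen 5: crossing 1x2. Both 1&4? no. Sum: 0
Gen 6: crossing 4x5. Both 1&4? no. Sum: 0
Gen 7: crossing 1x5. Both 1&4? no. Sum: 0
Gen 8: 1 over 4. Both 1&4? yes. Contrib: +1. Sum: 1
Gen 9: 4 over 1. Both 1&4? yes. Contrib: -1. Sum: 0
Gen 10: crossing 5x1. Both 1&4? no. Sum: 0
Gen 11: crossing 5x4. Both 1&4? no. Sum: 0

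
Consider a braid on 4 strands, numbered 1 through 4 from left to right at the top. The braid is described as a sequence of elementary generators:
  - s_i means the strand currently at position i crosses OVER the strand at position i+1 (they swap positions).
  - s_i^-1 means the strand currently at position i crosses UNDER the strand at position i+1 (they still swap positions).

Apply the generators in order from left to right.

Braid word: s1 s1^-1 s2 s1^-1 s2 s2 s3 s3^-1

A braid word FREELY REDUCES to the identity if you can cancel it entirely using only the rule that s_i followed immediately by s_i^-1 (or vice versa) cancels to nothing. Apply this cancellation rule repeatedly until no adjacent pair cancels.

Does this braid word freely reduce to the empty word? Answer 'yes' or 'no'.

Answer: no

Derivation:
Gen 1 (s1): push. Stack: [s1]
Gen 2 (s1^-1): cancels prior s1. Stack: []
Gen 3 (s2): push. Stack: [s2]
Gen 4 (s1^-1): push. Stack: [s2 s1^-1]
Gen 5 (s2): push. Stack: [s2 s1^-1 s2]
Gen 6 (s2): push. Stack: [s2 s1^-1 s2 s2]
Gen 7 (s3): push. Stack: [s2 s1^-1 s2 s2 s3]
Gen 8 (s3^-1): cancels prior s3. Stack: [s2 s1^-1 s2 s2]
Reduced word: s2 s1^-1 s2 s2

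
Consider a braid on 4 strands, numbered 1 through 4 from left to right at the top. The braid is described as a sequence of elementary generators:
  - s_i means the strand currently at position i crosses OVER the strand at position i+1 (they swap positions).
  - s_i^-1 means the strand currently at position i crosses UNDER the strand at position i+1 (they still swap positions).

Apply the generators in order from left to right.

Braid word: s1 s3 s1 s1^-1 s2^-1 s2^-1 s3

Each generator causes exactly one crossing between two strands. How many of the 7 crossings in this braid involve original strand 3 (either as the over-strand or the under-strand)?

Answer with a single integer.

Gen 1: crossing 1x2. Involves strand 3? no. Count so far: 0
Gen 2: crossing 3x4. Involves strand 3? yes. Count so far: 1
Gen 3: crossing 2x1. Involves strand 3? no. Count so far: 1
Gen 4: crossing 1x2. Involves strand 3? no. Count so far: 1
Gen 5: crossing 1x4. Involves strand 3? no. Count so far: 1
Gen 6: crossing 4x1. Involves strand 3? no. Count so far: 1
Gen 7: crossing 4x3. Involves strand 3? yes. Count so far: 2

Answer: 2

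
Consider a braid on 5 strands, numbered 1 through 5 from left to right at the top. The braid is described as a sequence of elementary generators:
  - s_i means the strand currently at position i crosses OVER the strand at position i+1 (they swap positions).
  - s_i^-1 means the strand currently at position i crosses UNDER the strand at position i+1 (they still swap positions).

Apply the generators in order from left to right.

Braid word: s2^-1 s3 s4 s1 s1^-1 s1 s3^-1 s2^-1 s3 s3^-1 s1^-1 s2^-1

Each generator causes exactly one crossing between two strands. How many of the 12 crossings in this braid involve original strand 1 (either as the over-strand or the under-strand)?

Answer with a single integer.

Answer: 7

Derivation:
Gen 1: crossing 2x3. Involves strand 1? no. Count so far: 0
Gen 2: crossing 2x4. Involves strand 1? no. Count so far: 0
Gen 3: crossing 2x5. Involves strand 1? no. Count so far: 0
Gen 4: crossing 1x3. Involves strand 1? yes. Count so far: 1
Gen 5: crossing 3x1. Involves strand 1? yes. Count so far: 2
Gen 6: crossing 1x3. Involves strand 1? yes. Count so far: 3
Gen 7: crossing 4x5. Involves strand 1? no. Count so far: 3
Gen 8: crossing 1x5. Involves strand 1? yes. Count so far: 4
Gen 9: crossing 1x4. Involves strand 1? yes. Count so far: 5
Gen 10: crossing 4x1. Involves strand 1? yes. Count so far: 6
Gen 11: crossing 3x5. Involves strand 1? no. Count so far: 6
Gen 12: crossing 3x1. Involves strand 1? yes. Count so far: 7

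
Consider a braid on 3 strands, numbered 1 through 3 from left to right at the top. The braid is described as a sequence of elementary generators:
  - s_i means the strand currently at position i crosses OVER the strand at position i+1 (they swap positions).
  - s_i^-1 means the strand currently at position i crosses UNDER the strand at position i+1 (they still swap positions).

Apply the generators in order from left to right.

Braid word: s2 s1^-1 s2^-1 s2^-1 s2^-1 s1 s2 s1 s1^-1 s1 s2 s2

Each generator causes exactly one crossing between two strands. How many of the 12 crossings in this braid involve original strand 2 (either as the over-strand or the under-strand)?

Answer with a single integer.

Gen 1: crossing 2x3. Involves strand 2? yes. Count so far: 1
Gen 2: crossing 1x3. Involves strand 2? no. Count so far: 1
Gen 3: crossing 1x2. Involves strand 2? yes. Count so far: 2
Gen 4: crossing 2x1. Involves strand 2? yes. Count so far: 3
Gen 5: crossing 1x2. Involves strand 2? yes. Count so far: 4
Gen 6: crossing 3x2. Involves strand 2? yes. Count so far: 5
Gen 7: crossing 3x1. Involves strand 2? no. Count so far: 5
Gen 8: crossing 2x1. Involves strand 2? yes. Count so far: 6
Gen 9: crossing 1x2. Involves strand 2? yes. Count so far: 7
Gen 10: crossing 2x1. Involves strand 2? yes. Count so far: 8
Gen 11: crossing 2x3. Involves strand 2? yes. Count so far: 9
Gen 12: crossing 3x2. Involves strand 2? yes. Count so far: 10

Answer: 10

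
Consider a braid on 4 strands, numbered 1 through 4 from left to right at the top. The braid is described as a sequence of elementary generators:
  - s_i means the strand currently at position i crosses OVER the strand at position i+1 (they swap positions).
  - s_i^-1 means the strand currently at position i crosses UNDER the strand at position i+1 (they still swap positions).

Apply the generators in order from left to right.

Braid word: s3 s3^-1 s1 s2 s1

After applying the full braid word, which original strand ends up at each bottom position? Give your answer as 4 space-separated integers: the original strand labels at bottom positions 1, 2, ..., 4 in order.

Answer: 3 2 1 4

Derivation:
Gen 1 (s3): strand 3 crosses over strand 4. Perm now: [1 2 4 3]
Gen 2 (s3^-1): strand 4 crosses under strand 3. Perm now: [1 2 3 4]
Gen 3 (s1): strand 1 crosses over strand 2. Perm now: [2 1 3 4]
Gen 4 (s2): strand 1 crosses over strand 3. Perm now: [2 3 1 4]
Gen 5 (s1): strand 2 crosses over strand 3. Perm now: [3 2 1 4]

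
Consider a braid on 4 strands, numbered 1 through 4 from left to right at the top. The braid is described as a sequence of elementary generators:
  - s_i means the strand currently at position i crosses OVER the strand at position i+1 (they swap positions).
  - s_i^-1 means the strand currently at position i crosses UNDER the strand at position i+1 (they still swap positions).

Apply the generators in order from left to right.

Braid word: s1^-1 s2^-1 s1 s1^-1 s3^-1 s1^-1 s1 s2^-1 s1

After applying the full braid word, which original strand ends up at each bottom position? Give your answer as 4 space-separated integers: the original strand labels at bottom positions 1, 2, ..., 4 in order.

Gen 1 (s1^-1): strand 1 crosses under strand 2. Perm now: [2 1 3 4]
Gen 2 (s2^-1): strand 1 crosses under strand 3. Perm now: [2 3 1 4]
Gen 3 (s1): strand 2 crosses over strand 3. Perm now: [3 2 1 4]
Gen 4 (s1^-1): strand 3 crosses under strand 2. Perm now: [2 3 1 4]
Gen 5 (s3^-1): strand 1 crosses under strand 4. Perm now: [2 3 4 1]
Gen 6 (s1^-1): strand 2 crosses under strand 3. Perm now: [3 2 4 1]
Gen 7 (s1): strand 3 crosses over strand 2. Perm now: [2 3 4 1]
Gen 8 (s2^-1): strand 3 crosses under strand 4. Perm now: [2 4 3 1]
Gen 9 (s1): strand 2 crosses over strand 4. Perm now: [4 2 3 1]

Answer: 4 2 3 1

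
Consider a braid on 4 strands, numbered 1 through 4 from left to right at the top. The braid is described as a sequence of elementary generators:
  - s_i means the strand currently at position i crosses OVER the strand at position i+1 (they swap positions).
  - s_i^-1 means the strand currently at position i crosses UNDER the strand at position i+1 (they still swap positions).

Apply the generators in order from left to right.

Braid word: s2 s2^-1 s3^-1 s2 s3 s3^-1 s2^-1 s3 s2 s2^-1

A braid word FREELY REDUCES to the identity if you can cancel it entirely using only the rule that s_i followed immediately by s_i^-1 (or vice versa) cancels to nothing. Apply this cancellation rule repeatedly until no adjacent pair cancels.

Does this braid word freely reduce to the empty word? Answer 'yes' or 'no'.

Gen 1 (s2): push. Stack: [s2]
Gen 2 (s2^-1): cancels prior s2. Stack: []
Gen 3 (s3^-1): push. Stack: [s3^-1]
Gen 4 (s2): push. Stack: [s3^-1 s2]
Gen 5 (s3): push. Stack: [s3^-1 s2 s3]
Gen 6 (s3^-1): cancels prior s3. Stack: [s3^-1 s2]
Gen 7 (s2^-1): cancels prior s2. Stack: [s3^-1]
Gen 8 (s3): cancels prior s3^-1. Stack: []
Gen 9 (s2): push. Stack: [s2]
Gen 10 (s2^-1): cancels prior s2. Stack: []
Reduced word: (empty)

Answer: yes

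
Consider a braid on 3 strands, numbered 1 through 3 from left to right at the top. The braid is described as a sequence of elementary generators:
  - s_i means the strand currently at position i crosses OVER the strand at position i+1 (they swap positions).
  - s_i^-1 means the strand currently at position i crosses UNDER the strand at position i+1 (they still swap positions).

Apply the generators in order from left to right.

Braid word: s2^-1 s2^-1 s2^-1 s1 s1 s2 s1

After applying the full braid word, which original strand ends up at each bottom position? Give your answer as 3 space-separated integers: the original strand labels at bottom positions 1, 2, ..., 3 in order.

Answer: 2 1 3

Derivation:
Gen 1 (s2^-1): strand 2 crosses under strand 3. Perm now: [1 3 2]
Gen 2 (s2^-1): strand 3 crosses under strand 2. Perm now: [1 2 3]
Gen 3 (s2^-1): strand 2 crosses under strand 3. Perm now: [1 3 2]
Gen 4 (s1): strand 1 crosses over strand 3. Perm now: [3 1 2]
Gen 5 (s1): strand 3 crosses over strand 1. Perm now: [1 3 2]
Gen 6 (s2): strand 3 crosses over strand 2. Perm now: [1 2 3]
Gen 7 (s1): strand 1 crosses over strand 2. Perm now: [2 1 3]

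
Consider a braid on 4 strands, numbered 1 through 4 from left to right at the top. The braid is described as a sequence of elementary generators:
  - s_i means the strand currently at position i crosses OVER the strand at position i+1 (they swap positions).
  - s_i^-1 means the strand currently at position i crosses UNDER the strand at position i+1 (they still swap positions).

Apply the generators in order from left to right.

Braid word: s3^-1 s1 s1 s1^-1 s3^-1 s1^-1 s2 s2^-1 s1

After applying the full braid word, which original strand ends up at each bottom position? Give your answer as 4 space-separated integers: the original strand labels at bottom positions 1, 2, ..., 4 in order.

Gen 1 (s3^-1): strand 3 crosses under strand 4. Perm now: [1 2 4 3]
Gen 2 (s1): strand 1 crosses over strand 2. Perm now: [2 1 4 3]
Gen 3 (s1): strand 2 crosses over strand 1. Perm now: [1 2 4 3]
Gen 4 (s1^-1): strand 1 crosses under strand 2. Perm now: [2 1 4 3]
Gen 5 (s3^-1): strand 4 crosses under strand 3. Perm now: [2 1 3 4]
Gen 6 (s1^-1): strand 2 crosses under strand 1. Perm now: [1 2 3 4]
Gen 7 (s2): strand 2 crosses over strand 3. Perm now: [1 3 2 4]
Gen 8 (s2^-1): strand 3 crosses under strand 2. Perm now: [1 2 3 4]
Gen 9 (s1): strand 1 crosses over strand 2. Perm now: [2 1 3 4]

Answer: 2 1 3 4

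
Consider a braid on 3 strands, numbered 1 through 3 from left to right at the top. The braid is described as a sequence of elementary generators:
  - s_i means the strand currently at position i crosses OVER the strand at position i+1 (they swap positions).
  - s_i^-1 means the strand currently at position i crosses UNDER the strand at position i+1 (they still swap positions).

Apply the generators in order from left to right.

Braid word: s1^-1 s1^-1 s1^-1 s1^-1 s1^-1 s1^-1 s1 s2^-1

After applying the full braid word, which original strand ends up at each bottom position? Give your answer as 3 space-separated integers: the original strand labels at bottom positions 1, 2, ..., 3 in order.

Gen 1 (s1^-1): strand 1 crosses under strand 2. Perm now: [2 1 3]
Gen 2 (s1^-1): strand 2 crosses under strand 1. Perm now: [1 2 3]
Gen 3 (s1^-1): strand 1 crosses under strand 2. Perm now: [2 1 3]
Gen 4 (s1^-1): strand 2 crosses under strand 1. Perm now: [1 2 3]
Gen 5 (s1^-1): strand 1 crosses under strand 2. Perm now: [2 1 3]
Gen 6 (s1^-1): strand 2 crosses under strand 1. Perm now: [1 2 3]
Gen 7 (s1): strand 1 crosses over strand 2. Perm now: [2 1 3]
Gen 8 (s2^-1): strand 1 crosses under strand 3. Perm now: [2 3 1]

Answer: 2 3 1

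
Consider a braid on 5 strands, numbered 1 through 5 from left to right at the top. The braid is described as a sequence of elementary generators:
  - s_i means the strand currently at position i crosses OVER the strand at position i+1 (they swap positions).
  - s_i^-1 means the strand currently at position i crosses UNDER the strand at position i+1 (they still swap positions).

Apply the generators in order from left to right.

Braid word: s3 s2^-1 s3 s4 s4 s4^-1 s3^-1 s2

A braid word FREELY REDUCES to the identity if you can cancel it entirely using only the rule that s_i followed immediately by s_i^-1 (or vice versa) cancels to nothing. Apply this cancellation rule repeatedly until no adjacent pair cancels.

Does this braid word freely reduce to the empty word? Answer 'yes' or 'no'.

Answer: no

Derivation:
Gen 1 (s3): push. Stack: [s3]
Gen 2 (s2^-1): push. Stack: [s3 s2^-1]
Gen 3 (s3): push. Stack: [s3 s2^-1 s3]
Gen 4 (s4): push. Stack: [s3 s2^-1 s3 s4]
Gen 5 (s4): push. Stack: [s3 s2^-1 s3 s4 s4]
Gen 6 (s4^-1): cancels prior s4. Stack: [s3 s2^-1 s3 s4]
Gen 7 (s3^-1): push. Stack: [s3 s2^-1 s3 s4 s3^-1]
Gen 8 (s2): push. Stack: [s3 s2^-1 s3 s4 s3^-1 s2]
Reduced word: s3 s2^-1 s3 s4 s3^-1 s2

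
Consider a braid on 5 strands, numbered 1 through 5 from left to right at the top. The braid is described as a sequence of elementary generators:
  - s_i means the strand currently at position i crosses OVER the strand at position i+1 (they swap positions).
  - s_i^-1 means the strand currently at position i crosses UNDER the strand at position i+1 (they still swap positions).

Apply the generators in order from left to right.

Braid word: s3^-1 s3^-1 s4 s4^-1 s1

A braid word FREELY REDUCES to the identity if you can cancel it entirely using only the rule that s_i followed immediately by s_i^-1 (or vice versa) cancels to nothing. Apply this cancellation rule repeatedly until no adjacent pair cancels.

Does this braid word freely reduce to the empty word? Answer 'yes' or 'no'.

Answer: no

Derivation:
Gen 1 (s3^-1): push. Stack: [s3^-1]
Gen 2 (s3^-1): push. Stack: [s3^-1 s3^-1]
Gen 3 (s4): push. Stack: [s3^-1 s3^-1 s4]
Gen 4 (s4^-1): cancels prior s4. Stack: [s3^-1 s3^-1]
Gen 5 (s1): push. Stack: [s3^-1 s3^-1 s1]
Reduced word: s3^-1 s3^-1 s1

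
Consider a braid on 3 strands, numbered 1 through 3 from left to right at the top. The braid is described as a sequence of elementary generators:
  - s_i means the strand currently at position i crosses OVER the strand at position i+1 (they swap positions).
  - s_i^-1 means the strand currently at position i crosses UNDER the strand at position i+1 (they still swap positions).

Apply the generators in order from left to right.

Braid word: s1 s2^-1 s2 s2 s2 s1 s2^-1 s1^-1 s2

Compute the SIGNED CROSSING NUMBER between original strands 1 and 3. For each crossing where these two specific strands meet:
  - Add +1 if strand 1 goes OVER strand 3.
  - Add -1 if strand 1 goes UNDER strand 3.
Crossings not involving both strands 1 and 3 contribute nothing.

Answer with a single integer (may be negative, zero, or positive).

Answer: -3

Derivation:
Gen 1: crossing 1x2. Both 1&3? no. Sum: 0
Gen 2: 1 under 3. Both 1&3? yes. Contrib: -1. Sum: -1
Gen 3: 3 over 1. Both 1&3? yes. Contrib: -1. Sum: -2
Gen 4: 1 over 3. Both 1&3? yes. Contrib: +1. Sum: -1
Gen 5: 3 over 1. Both 1&3? yes. Contrib: -1. Sum: -2
Gen 6: crossing 2x1. Both 1&3? no. Sum: -2
Gen 7: crossing 2x3. Both 1&3? no. Sum: -2
Gen 8: 1 under 3. Both 1&3? yes. Contrib: -1. Sum: -3
Gen 9: crossing 1x2. Both 1&3? no. Sum: -3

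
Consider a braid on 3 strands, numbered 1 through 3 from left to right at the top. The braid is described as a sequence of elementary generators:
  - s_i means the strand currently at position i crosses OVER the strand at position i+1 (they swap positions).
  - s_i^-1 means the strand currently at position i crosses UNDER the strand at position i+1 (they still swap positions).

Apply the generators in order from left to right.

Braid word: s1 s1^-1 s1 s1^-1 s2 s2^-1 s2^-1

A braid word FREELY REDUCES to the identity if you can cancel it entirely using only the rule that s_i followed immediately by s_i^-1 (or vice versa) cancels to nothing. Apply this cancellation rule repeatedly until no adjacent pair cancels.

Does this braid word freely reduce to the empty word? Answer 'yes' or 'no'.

Gen 1 (s1): push. Stack: [s1]
Gen 2 (s1^-1): cancels prior s1. Stack: []
Gen 3 (s1): push. Stack: [s1]
Gen 4 (s1^-1): cancels prior s1. Stack: []
Gen 5 (s2): push. Stack: [s2]
Gen 6 (s2^-1): cancels prior s2. Stack: []
Gen 7 (s2^-1): push. Stack: [s2^-1]
Reduced word: s2^-1

Answer: no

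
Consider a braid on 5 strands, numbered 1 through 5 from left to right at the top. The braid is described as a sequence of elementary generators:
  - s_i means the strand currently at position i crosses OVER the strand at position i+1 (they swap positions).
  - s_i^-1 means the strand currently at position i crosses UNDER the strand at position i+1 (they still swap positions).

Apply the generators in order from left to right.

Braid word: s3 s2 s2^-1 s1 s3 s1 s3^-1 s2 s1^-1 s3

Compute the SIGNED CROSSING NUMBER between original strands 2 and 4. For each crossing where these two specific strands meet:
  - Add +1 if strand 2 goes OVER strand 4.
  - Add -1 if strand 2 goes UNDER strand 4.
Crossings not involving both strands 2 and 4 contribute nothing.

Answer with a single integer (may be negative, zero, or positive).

Answer: 3

Derivation:
Gen 1: crossing 3x4. Both 2&4? no. Sum: 0
Gen 2: 2 over 4. Both 2&4? yes. Contrib: +1. Sum: 1
Gen 3: 4 under 2. Both 2&4? yes. Contrib: +1. Sum: 2
Gen 4: crossing 1x2. Both 2&4? no. Sum: 2
Gen 5: crossing 4x3. Both 2&4? no. Sum: 2
Gen 6: crossing 2x1. Both 2&4? no. Sum: 2
Gen 7: crossing 3x4. Both 2&4? no. Sum: 2
Gen 8: 2 over 4. Both 2&4? yes. Contrib: +1. Sum: 3
Gen 9: crossing 1x4. Both 2&4? no. Sum: 3
Gen 10: crossing 2x3. Both 2&4? no. Sum: 3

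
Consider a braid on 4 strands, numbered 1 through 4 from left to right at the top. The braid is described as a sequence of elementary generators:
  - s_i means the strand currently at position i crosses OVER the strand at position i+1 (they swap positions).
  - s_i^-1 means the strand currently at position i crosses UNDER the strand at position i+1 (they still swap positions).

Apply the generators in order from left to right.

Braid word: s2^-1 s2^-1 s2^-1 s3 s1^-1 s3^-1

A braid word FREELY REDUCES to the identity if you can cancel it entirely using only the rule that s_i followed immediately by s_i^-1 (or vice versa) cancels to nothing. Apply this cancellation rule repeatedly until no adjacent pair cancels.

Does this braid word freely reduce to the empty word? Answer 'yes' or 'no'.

Answer: no

Derivation:
Gen 1 (s2^-1): push. Stack: [s2^-1]
Gen 2 (s2^-1): push. Stack: [s2^-1 s2^-1]
Gen 3 (s2^-1): push. Stack: [s2^-1 s2^-1 s2^-1]
Gen 4 (s3): push. Stack: [s2^-1 s2^-1 s2^-1 s3]
Gen 5 (s1^-1): push. Stack: [s2^-1 s2^-1 s2^-1 s3 s1^-1]
Gen 6 (s3^-1): push. Stack: [s2^-1 s2^-1 s2^-1 s3 s1^-1 s3^-1]
Reduced word: s2^-1 s2^-1 s2^-1 s3 s1^-1 s3^-1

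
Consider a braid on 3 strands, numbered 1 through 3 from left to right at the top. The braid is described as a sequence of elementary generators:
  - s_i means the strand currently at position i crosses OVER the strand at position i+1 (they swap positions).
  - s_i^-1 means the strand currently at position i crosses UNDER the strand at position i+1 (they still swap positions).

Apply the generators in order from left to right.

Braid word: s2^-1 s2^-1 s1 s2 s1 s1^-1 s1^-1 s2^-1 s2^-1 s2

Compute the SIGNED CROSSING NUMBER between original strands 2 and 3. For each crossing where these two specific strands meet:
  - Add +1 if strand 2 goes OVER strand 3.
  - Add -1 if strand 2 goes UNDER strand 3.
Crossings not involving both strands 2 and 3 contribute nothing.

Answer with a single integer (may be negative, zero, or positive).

Answer: 1

Derivation:
Gen 1: 2 under 3. Both 2&3? yes. Contrib: -1. Sum: -1
Gen 2: 3 under 2. Both 2&3? yes. Contrib: +1. Sum: 0
Gen 3: crossing 1x2. Both 2&3? no. Sum: 0
Gen 4: crossing 1x3. Both 2&3? no. Sum: 0
Gen 5: 2 over 3. Both 2&3? yes. Contrib: +1. Sum: 1
Gen 6: 3 under 2. Both 2&3? yes. Contrib: +1. Sum: 2
Gen 7: 2 under 3. Both 2&3? yes. Contrib: -1. Sum: 1
Gen 8: crossing 2x1. Both 2&3? no. Sum: 1
Gen 9: crossing 1x2. Both 2&3? no. Sum: 1
Gen 10: crossing 2x1. Both 2&3? no. Sum: 1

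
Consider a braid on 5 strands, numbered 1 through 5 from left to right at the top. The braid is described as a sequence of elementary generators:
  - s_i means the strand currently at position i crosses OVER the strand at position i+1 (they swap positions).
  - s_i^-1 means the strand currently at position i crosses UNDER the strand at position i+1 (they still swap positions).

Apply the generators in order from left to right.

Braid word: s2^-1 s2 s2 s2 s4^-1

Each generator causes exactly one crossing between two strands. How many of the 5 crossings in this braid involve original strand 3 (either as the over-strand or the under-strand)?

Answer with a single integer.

Answer: 4

Derivation:
Gen 1: crossing 2x3. Involves strand 3? yes. Count so far: 1
Gen 2: crossing 3x2. Involves strand 3? yes. Count so far: 2
Gen 3: crossing 2x3. Involves strand 3? yes. Count so far: 3
Gen 4: crossing 3x2. Involves strand 3? yes. Count so far: 4
Gen 5: crossing 4x5. Involves strand 3? no. Count so far: 4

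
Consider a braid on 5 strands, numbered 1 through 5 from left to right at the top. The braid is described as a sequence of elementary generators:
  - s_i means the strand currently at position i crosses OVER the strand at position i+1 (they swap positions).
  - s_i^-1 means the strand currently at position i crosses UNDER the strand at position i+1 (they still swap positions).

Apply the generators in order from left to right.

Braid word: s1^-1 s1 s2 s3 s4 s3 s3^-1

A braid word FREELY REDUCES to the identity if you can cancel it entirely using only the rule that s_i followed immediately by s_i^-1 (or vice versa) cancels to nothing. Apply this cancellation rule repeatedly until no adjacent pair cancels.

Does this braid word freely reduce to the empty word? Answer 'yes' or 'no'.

Answer: no

Derivation:
Gen 1 (s1^-1): push. Stack: [s1^-1]
Gen 2 (s1): cancels prior s1^-1. Stack: []
Gen 3 (s2): push. Stack: [s2]
Gen 4 (s3): push. Stack: [s2 s3]
Gen 5 (s4): push. Stack: [s2 s3 s4]
Gen 6 (s3): push. Stack: [s2 s3 s4 s3]
Gen 7 (s3^-1): cancels prior s3. Stack: [s2 s3 s4]
Reduced word: s2 s3 s4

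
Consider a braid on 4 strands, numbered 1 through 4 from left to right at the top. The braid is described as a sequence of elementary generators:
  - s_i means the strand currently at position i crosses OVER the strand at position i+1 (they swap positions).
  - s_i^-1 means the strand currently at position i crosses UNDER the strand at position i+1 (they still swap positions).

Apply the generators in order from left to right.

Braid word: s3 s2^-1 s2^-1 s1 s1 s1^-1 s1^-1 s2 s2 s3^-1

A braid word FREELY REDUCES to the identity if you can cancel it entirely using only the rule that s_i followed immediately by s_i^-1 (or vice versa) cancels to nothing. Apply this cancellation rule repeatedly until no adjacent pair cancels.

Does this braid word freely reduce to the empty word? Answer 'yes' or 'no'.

Gen 1 (s3): push. Stack: [s3]
Gen 2 (s2^-1): push. Stack: [s3 s2^-1]
Gen 3 (s2^-1): push. Stack: [s3 s2^-1 s2^-1]
Gen 4 (s1): push. Stack: [s3 s2^-1 s2^-1 s1]
Gen 5 (s1): push. Stack: [s3 s2^-1 s2^-1 s1 s1]
Gen 6 (s1^-1): cancels prior s1. Stack: [s3 s2^-1 s2^-1 s1]
Gen 7 (s1^-1): cancels prior s1. Stack: [s3 s2^-1 s2^-1]
Gen 8 (s2): cancels prior s2^-1. Stack: [s3 s2^-1]
Gen 9 (s2): cancels prior s2^-1. Stack: [s3]
Gen 10 (s3^-1): cancels prior s3. Stack: []
Reduced word: (empty)

Answer: yes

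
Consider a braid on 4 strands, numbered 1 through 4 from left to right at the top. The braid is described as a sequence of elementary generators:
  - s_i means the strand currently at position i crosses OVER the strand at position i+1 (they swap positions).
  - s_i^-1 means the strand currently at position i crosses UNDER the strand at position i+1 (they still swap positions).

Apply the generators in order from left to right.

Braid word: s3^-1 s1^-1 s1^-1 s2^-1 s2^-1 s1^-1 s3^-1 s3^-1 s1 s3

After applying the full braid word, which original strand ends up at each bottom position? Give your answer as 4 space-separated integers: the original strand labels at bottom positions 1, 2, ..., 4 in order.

Answer: 1 2 3 4

Derivation:
Gen 1 (s3^-1): strand 3 crosses under strand 4. Perm now: [1 2 4 3]
Gen 2 (s1^-1): strand 1 crosses under strand 2. Perm now: [2 1 4 3]
Gen 3 (s1^-1): strand 2 crosses under strand 1. Perm now: [1 2 4 3]
Gen 4 (s2^-1): strand 2 crosses under strand 4. Perm now: [1 4 2 3]
Gen 5 (s2^-1): strand 4 crosses under strand 2. Perm now: [1 2 4 3]
Gen 6 (s1^-1): strand 1 crosses under strand 2. Perm now: [2 1 4 3]
Gen 7 (s3^-1): strand 4 crosses under strand 3. Perm now: [2 1 3 4]
Gen 8 (s3^-1): strand 3 crosses under strand 4. Perm now: [2 1 4 3]
Gen 9 (s1): strand 2 crosses over strand 1. Perm now: [1 2 4 3]
Gen 10 (s3): strand 4 crosses over strand 3. Perm now: [1 2 3 4]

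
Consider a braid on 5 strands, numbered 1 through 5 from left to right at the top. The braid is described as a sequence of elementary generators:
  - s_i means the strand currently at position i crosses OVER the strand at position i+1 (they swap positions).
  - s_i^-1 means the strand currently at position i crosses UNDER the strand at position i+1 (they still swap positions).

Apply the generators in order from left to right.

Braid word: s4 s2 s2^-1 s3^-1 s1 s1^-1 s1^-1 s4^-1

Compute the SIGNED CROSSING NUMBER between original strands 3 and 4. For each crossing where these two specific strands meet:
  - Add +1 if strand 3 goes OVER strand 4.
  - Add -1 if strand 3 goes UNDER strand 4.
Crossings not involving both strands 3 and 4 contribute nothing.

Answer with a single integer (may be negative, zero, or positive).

Gen 1: crossing 4x5. Both 3&4? no. Sum: 0
Gen 2: crossing 2x3. Both 3&4? no. Sum: 0
Gen 3: crossing 3x2. Both 3&4? no. Sum: 0
Gen 4: crossing 3x5. Both 3&4? no. Sum: 0
Gen 5: crossing 1x2. Both 3&4? no. Sum: 0
Gen 6: crossing 2x1. Both 3&4? no. Sum: 0
Gen 7: crossing 1x2. Both 3&4? no. Sum: 0
Gen 8: 3 under 4. Both 3&4? yes. Contrib: -1. Sum: -1

Answer: -1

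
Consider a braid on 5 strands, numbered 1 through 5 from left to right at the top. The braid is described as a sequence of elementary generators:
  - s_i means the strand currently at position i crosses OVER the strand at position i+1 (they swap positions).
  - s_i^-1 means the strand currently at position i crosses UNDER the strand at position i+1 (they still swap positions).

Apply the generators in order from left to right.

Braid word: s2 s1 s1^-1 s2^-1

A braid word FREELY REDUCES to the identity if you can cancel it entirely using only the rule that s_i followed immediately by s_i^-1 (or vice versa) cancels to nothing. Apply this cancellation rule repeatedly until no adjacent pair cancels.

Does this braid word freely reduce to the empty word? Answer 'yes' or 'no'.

Gen 1 (s2): push. Stack: [s2]
Gen 2 (s1): push. Stack: [s2 s1]
Gen 3 (s1^-1): cancels prior s1. Stack: [s2]
Gen 4 (s2^-1): cancels prior s2. Stack: []
Reduced word: (empty)

Answer: yes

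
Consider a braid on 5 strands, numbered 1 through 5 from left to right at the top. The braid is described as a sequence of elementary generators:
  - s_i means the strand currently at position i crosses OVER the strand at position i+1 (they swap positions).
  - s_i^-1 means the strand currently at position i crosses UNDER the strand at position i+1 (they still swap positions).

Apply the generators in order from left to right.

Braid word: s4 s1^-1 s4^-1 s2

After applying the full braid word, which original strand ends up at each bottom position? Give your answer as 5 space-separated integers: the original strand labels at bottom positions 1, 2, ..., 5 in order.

Answer: 2 3 1 4 5

Derivation:
Gen 1 (s4): strand 4 crosses over strand 5. Perm now: [1 2 3 5 4]
Gen 2 (s1^-1): strand 1 crosses under strand 2. Perm now: [2 1 3 5 4]
Gen 3 (s4^-1): strand 5 crosses under strand 4. Perm now: [2 1 3 4 5]
Gen 4 (s2): strand 1 crosses over strand 3. Perm now: [2 3 1 4 5]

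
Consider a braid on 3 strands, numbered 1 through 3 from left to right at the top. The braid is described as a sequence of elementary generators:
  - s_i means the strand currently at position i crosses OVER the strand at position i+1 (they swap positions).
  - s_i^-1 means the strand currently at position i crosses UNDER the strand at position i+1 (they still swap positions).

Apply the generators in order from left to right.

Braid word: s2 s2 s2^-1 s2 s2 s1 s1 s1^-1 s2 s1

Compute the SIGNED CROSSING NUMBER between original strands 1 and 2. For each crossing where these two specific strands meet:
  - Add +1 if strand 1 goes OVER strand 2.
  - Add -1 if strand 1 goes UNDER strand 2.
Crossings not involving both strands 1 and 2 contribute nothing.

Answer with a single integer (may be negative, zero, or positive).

Gen 1: crossing 2x3. Both 1&2? no. Sum: 0
Gen 2: crossing 3x2. Both 1&2? no. Sum: 0
Gen 3: crossing 2x3. Both 1&2? no. Sum: 0
Gen 4: crossing 3x2. Both 1&2? no. Sum: 0
Gen 5: crossing 2x3. Both 1&2? no. Sum: 0
Gen 6: crossing 1x3. Both 1&2? no. Sum: 0
Gen 7: crossing 3x1. Both 1&2? no. Sum: 0
Gen 8: crossing 1x3. Both 1&2? no. Sum: 0
Gen 9: 1 over 2. Both 1&2? yes. Contrib: +1. Sum: 1
Gen 10: crossing 3x2. Both 1&2? no. Sum: 1

Answer: 1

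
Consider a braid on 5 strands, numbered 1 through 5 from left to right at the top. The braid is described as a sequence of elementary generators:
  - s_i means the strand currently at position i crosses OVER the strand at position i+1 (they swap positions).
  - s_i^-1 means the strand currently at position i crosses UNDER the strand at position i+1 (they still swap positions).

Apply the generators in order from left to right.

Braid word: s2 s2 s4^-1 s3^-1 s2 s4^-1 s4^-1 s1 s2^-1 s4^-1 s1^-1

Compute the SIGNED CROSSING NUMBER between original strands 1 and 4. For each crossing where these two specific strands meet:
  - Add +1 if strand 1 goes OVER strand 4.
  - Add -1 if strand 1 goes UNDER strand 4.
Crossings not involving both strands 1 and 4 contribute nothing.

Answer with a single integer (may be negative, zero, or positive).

Answer: 0

Derivation:
Gen 1: crossing 2x3. Both 1&4? no. Sum: 0
Gen 2: crossing 3x2. Both 1&4? no. Sum: 0
Gen 3: crossing 4x5. Both 1&4? no. Sum: 0
Gen 4: crossing 3x5. Both 1&4? no. Sum: 0
Gen 5: crossing 2x5. Both 1&4? no. Sum: 0
Gen 6: crossing 3x4. Both 1&4? no. Sum: 0
Gen 7: crossing 4x3. Both 1&4? no. Sum: 0
Gen 8: crossing 1x5. Both 1&4? no. Sum: 0
Gen 9: crossing 1x2. Both 1&4? no. Sum: 0
Gen 10: crossing 3x4. Both 1&4? no. Sum: 0
Gen 11: crossing 5x2. Both 1&4? no. Sum: 0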